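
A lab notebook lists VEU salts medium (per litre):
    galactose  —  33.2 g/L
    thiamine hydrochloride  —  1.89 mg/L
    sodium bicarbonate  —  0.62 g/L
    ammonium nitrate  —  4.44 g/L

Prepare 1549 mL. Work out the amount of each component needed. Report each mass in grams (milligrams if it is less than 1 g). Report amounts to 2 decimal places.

Working volume: 1549 mL = 1.549 L.
galactose: 33.2 g/L × 1.549 L = 51.43 g
thiamine hydrochloride: 1.89 mg/L × 1.549 L = 2.93 mg
sodium bicarbonate: 0.62 g/L × 1.549 L = 0.96038 g = 960.38 mg
ammonium nitrate: 4.44 g/L × 1.549 L = 6.88 g

galactose 51.43 g; thiamine hydrochloride 2.93 mg; sodium bicarbonate 960.38 mg; ammonium nitrate 6.88 g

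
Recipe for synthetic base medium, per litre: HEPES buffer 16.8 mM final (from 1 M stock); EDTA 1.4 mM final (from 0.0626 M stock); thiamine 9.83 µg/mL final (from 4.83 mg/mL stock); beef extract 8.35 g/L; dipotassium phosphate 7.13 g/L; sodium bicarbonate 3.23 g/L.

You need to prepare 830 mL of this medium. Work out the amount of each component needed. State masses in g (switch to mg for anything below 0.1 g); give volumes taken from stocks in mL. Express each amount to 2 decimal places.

Working volume: 830 mL = 0.83 L.
HEPES buffer: V = C2·V2/C1 = 16.8 mM × 830 mL ÷ 1000 mM = 13.94 mL
EDTA: C1V1 = C2V2 → 1.4 mM × 830 mL ÷ 62.6 mM = 18.56 mL
thiamine: C1V1 = C2V2 → 9.83 µg/mL × 830 mL ÷ 4830 µg/mL = 1.69 mL
beef extract: 8.35 g/L × 0.83 L = 6.93 g
dipotassium phosphate: 7.13 g/L × 0.83 L = 5.92 g
sodium bicarbonate: 3.23 g/L × 0.83 L = 2.68 g

HEPES buffer 13.94 mL; EDTA 18.56 mL; thiamine 1.69 mL; beef extract 6.93 g; dipotassium phosphate 5.92 g; sodium bicarbonate 2.68 g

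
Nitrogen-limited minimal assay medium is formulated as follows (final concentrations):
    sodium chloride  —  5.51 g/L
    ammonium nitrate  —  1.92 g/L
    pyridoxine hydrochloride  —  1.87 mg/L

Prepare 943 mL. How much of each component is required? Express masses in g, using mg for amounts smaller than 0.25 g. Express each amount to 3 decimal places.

Working volume: 943 mL = 0.943 L.
sodium chloride: 5.51 g/L × 0.943 L = 5.196 g
ammonium nitrate: 1.92 g/L × 0.943 L = 1.811 g
pyridoxine hydrochloride: 1.87 mg/L × 0.943 L = 1.763 mg

sodium chloride 5.196 g; ammonium nitrate 1.811 g; pyridoxine hydrochloride 1.763 mg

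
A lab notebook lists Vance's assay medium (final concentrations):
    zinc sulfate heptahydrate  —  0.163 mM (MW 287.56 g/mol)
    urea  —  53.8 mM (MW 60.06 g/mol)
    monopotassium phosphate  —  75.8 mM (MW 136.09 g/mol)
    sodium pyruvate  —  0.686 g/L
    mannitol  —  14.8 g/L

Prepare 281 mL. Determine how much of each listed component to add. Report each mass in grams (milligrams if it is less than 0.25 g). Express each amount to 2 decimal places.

zinc sulfate heptahydrate 13.17 mg; urea 0.91 g; monopotassium phosphate 2.90 g; sodium pyruvate 192.77 mg; mannitol 4.16 g

Working volume: 281 mL = 0.281 L.
zinc sulfate heptahydrate: 0.163 mmol/L × 287.56 mg/mmol × 0.281 L = 13.17 mg
urea: 53.8 mmol/L × 60.06 g/mol × 0.281 L ÷ 1000 = 0.91 g
monopotassium phosphate: 75.8 mmol/L × 136.09 g/mol × 0.281 L ÷ 1000 = 2.90 g
sodium pyruvate: 0.686 g/L × 0.281 L = 0.192766 g = 192.77 mg
mannitol: 14.8 g/L × 0.281 L = 4.16 g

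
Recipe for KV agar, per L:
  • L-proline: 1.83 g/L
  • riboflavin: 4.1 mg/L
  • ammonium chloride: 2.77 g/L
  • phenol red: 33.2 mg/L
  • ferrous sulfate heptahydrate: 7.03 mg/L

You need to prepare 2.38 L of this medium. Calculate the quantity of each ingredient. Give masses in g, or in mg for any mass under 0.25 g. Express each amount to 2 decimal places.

Working volume: 2.38 L.
L-proline: 1.83 g/L × 2.38 L = 4.36 g
riboflavin: 4.1 mg/L × 2.38 L = 9.76 mg
ammonium chloride: 2.77 g/L × 2.38 L = 6.59 g
phenol red: 33.2 mg/L × 2.38 L = 79.02 mg
ferrous sulfate heptahydrate: 7.03 mg/L × 2.38 L = 16.73 mg

L-proline 4.36 g; riboflavin 9.76 mg; ammonium chloride 6.59 g; phenol red 79.02 mg; ferrous sulfate heptahydrate 16.73 mg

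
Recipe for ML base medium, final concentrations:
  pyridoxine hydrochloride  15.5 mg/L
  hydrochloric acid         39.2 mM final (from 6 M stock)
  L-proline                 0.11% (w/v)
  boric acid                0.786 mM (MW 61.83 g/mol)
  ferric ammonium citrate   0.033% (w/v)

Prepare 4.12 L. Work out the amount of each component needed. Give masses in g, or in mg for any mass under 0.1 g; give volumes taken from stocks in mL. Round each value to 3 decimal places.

Working volume: 4.12 L.
pyridoxine hydrochloride: 15.5 mg/L × 4.12 L = 63.860 mg
hydrochloric acid: V = C2·V2/C1 = 39.2 mM × 4120 mL ÷ 6000 mM = 26.917 mL
L-proline: 0.11% w/v = 1.1 g/L → 1.1 × 4.12 L = 4.532 g
boric acid: 0.786 mmol/L × 61.83 g/mol × 4.12 L ÷ 1000 = 0.200 g
ferric ammonium citrate: 0.033% w/v = 0.33 g/L → 0.33 × 4.12 L = 1.360 g

pyridoxine hydrochloride 63.860 mg; hydrochloric acid 26.917 mL; L-proline 4.532 g; boric acid 0.200 g; ferric ammonium citrate 1.360 g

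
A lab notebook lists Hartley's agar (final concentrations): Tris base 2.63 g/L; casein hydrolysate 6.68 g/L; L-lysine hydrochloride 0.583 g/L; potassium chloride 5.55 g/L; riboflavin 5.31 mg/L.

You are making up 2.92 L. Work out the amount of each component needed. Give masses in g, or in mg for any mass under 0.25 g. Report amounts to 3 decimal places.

Scale factor relative to 1 L: 2.92.
Tris base: 2.63 g/L × 2.92 L = 7.680 g
casein hydrolysate: 6.68 g/L × 2.92 L = 19.506 g
L-lysine hydrochloride: 0.583 g/L × 2.92 L = 1.702 g
potassium chloride: 5.55 g/L × 2.92 L = 16.206 g
riboflavin: 5.31 mg/L × 2.92 L = 15.505 mg

Tris base 7.680 g; casein hydrolysate 19.506 g; L-lysine hydrochloride 1.702 g; potassium chloride 16.206 g; riboflavin 15.505 mg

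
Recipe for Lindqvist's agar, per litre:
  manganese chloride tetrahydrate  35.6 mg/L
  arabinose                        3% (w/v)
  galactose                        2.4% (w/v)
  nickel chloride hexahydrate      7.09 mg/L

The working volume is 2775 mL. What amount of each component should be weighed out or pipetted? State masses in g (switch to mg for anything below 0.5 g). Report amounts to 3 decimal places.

Scale factor relative to 1 L: 2.775.
manganese chloride tetrahydrate: 35.6 mg/L × 2.775 L = 98.790 mg
arabinose: 3 g per 100 mL × 2775 mL ÷ 100 = 83.250 g
galactose: 2.4 g per 100 mL × 2775 mL ÷ 100 = 66.600 g
nickel chloride hexahydrate: 7.09 mg/L × 2.775 L = 19.675 mg

manganese chloride tetrahydrate 98.790 mg; arabinose 83.250 g; galactose 66.600 g; nickel chloride hexahydrate 19.675 mg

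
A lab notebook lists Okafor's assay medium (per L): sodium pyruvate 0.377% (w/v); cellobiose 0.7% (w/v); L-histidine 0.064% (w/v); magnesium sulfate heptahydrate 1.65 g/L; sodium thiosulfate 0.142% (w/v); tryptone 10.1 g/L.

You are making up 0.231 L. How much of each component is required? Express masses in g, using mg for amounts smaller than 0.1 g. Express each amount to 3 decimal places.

Scale factor relative to 1 L: 0.231.
sodium pyruvate: 0.377 g per 100 mL × 231 mL ÷ 100 = 0.871 g
cellobiose: 0.7% w/v = 7 g/L → 7 × 0.231 L = 1.617 g
L-histidine: 0.064 g per 100 mL × 231 mL ÷ 100 = 0.148 g
magnesium sulfate heptahydrate: 1.65 g/L × 0.231 L = 0.381 g
sodium thiosulfate: 0.142 g per 100 mL × 231 mL ÷ 100 = 0.328 g
tryptone: 10.1 g/L × 0.231 L = 2.333 g

sodium pyruvate 0.871 g; cellobiose 1.617 g; L-histidine 0.148 g; magnesium sulfate heptahydrate 0.381 g; sodium thiosulfate 0.328 g; tryptone 2.333 g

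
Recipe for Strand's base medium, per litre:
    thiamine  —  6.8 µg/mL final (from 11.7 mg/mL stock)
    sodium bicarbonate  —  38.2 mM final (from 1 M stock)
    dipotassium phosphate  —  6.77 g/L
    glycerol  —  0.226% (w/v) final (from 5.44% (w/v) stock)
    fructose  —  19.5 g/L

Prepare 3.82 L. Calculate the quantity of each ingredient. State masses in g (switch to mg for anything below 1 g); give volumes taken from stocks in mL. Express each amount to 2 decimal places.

Scale factor relative to 1 L: 3.82.
thiamine: V = C2·V2/C1 = 6.8 µg/mL × 3820 mL ÷ 11700 µg/mL = 2.22 mL
sodium bicarbonate: dilute stock: 38.2 mM × 3820 mL ÷ 1000 mM = 145.92 mL
dipotassium phosphate: 6.77 g/L × 3.82 L = 25.86 g
glycerol: dilute stock: 0.226% ÷ 5.44% × 3820 mL = 158.70 mL
fructose: 19.5 g/L × 3.82 L = 74.49 g

thiamine 2.22 mL; sodium bicarbonate 145.92 mL; dipotassium phosphate 25.86 g; glycerol 158.70 mL; fructose 74.49 g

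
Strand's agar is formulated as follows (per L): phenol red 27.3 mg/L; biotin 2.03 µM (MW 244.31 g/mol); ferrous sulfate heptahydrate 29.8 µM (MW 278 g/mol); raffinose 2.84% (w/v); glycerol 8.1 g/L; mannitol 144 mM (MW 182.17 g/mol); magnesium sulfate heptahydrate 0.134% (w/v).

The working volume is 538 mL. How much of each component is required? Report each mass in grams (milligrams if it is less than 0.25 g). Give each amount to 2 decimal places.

Target volume = 538 mL = 0.538 L.
phenol red: 27.3 mg/L × 0.538 L = 14.69 mg
biotin: 2.03 µmol/L × 244.31 g/mol × 0.538 L ÷ 1000 = 0.27 mg
ferrous sulfate heptahydrate: 29.8 µmol/L × 278 g/mol × 0.538 L ÷ 1000 = 4.46 mg
raffinose: 2.84% w/v = 28.4 g/L → 28.4 × 0.538 L = 15.28 g
glycerol: 8.1 g/L × 0.538 L = 4.36 g
mannitol: 144 mmol/L × 182.17 g/mol × 0.538 L ÷ 1000 = 14.11 g
magnesium sulfate heptahydrate: 0.134 g per 100 mL × 538 mL ÷ 100 = 0.72 g

phenol red 14.69 mg; biotin 0.27 mg; ferrous sulfate heptahydrate 4.46 mg; raffinose 15.28 g; glycerol 4.36 g; mannitol 14.11 g; magnesium sulfate heptahydrate 0.72 g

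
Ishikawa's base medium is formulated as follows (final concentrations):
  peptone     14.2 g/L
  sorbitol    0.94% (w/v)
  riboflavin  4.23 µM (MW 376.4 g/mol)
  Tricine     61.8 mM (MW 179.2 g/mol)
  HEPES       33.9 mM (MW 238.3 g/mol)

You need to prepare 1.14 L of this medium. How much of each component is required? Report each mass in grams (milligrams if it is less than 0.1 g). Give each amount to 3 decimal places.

Scale factor relative to 1 L: 1.14.
peptone: 14.2 g/L × 1.14 L = 16.188 g
sorbitol: 0.94% w/v = 9.4 g/L → 9.4 × 1.14 L = 10.716 g
riboflavin: 4.23 µmol/L × 376.4 g/mol × 1.14 L ÷ 1000 = 1.815 mg
Tricine: 61.8 mmol/L × 179.2 g/mol × 1.14 L ÷ 1000 = 12.625 g
HEPES: 33.9 mmol/L × 238.3 g/mol × 1.14 L ÷ 1000 = 9.209 g

peptone 16.188 g; sorbitol 10.716 g; riboflavin 1.815 mg; Tricine 12.625 g; HEPES 9.209 g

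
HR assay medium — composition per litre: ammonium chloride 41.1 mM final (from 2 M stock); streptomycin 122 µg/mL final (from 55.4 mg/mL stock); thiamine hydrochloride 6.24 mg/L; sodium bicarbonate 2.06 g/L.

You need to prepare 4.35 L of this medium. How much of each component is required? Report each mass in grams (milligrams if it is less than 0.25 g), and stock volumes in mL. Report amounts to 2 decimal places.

ammonium chloride 89.39 mL; streptomycin 9.58 mL; thiamine hydrochloride 27.14 mg; sodium bicarbonate 8.96 g

Working volume: 4.35 L.
ammonium chloride: V = C2·V2/C1 = 41.1 mM × 4350 mL ÷ 2000 mM = 89.39 mL
streptomycin: C1V1 = C2V2 → 122 µg/mL × 4350 mL ÷ 55400 µg/mL = 9.58 mL
thiamine hydrochloride: 6.24 mg/L × 4.35 L = 27.14 mg
sodium bicarbonate: 2.06 g/L × 4.35 L = 8.96 g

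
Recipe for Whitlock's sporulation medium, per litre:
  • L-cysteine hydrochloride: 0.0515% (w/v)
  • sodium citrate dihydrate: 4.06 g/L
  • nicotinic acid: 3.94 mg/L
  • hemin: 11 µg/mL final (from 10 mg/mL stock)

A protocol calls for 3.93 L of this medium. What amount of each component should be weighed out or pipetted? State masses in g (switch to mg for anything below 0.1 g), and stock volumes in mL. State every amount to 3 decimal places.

Working volume: 3.93 L.
L-cysteine hydrochloride: 0.0515% w/v = 0.515 g/L → 0.515 × 3.93 L = 2.024 g
sodium citrate dihydrate: 4.06 g/L × 3.93 L = 15.956 g
nicotinic acid: 3.94 mg/L × 3.93 L = 15.484 mg
hemin: V = C2·V2/C1 = 11 µg/mL × 3930 mL ÷ 10000 µg/mL = 4.323 mL

L-cysteine hydrochloride 2.024 g; sodium citrate dihydrate 15.956 g; nicotinic acid 15.484 mg; hemin 4.323 mL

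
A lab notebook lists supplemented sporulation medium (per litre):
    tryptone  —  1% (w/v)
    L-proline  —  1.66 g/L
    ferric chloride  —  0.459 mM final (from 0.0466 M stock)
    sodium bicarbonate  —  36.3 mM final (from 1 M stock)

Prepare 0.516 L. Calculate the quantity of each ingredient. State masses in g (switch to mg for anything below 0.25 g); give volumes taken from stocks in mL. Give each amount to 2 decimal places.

Scale factor relative to 1 L: 0.516.
tryptone: 1 g per 100 mL × 516 mL ÷ 100 = 5.16 g
L-proline: 1.66 g/L × 0.516 L = 0.86 g
ferric chloride: C1V1 = C2V2 → 0.459 mM × 516 mL ÷ 46.6 mM = 5.08 mL
sodium bicarbonate: dilute stock: 36.3 mM × 516 mL ÷ 1000 mM = 18.73 mL

tryptone 5.16 g; L-proline 0.86 g; ferric chloride 5.08 mL; sodium bicarbonate 18.73 mL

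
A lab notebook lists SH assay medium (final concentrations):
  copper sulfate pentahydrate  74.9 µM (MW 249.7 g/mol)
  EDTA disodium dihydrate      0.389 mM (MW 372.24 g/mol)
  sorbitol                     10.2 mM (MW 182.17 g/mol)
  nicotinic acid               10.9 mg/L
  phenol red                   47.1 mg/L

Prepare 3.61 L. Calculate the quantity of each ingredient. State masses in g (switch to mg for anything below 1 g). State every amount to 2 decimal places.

Working volume: 3.61 L.
copper sulfate pentahydrate: 74.9 µmol/L × 249.7 g/mol × 3.61 L ÷ 1000 = 67.52 mg
EDTA disodium dihydrate: 0.389 mmol/L × 372.24 mg/mmol × 3.61 L = 522.73 mg
sorbitol: 10.2 mmol/L × 182.17 g/mol × 3.61 L ÷ 1000 = 6.71 g
nicotinic acid: 10.9 mg/L × 3.61 L = 39.35 mg
phenol red: 47.1 mg/L × 3.61 L = 170.03 mg

copper sulfate pentahydrate 67.52 mg; EDTA disodium dihydrate 522.73 mg; sorbitol 6.71 g; nicotinic acid 39.35 mg; phenol red 170.03 mg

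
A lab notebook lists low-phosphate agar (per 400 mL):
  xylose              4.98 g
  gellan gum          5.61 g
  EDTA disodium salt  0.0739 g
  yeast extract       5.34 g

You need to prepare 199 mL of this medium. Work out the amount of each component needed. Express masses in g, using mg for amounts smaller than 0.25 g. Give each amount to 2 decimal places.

Ratio of target to recipe volume: 199 / 400 = 0.4975.
xylose: 4.98 g × (199 mL / 400 mL) = 2.48 g
gellan gum: 5.61 g × (199 mL / 400 mL) = 2.79 g
EDTA disodium salt: 0.0739 g × (199 mL / 400 mL) = 0.0367652 g = 36.77 mg
yeast extract: 5.34 g × (199 mL / 400 mL) = 2.66 g

xylose 2.48 g; gellan gum 2.79 g; EDTA disodium salt 36.77 mg; yeast extract 2.66 g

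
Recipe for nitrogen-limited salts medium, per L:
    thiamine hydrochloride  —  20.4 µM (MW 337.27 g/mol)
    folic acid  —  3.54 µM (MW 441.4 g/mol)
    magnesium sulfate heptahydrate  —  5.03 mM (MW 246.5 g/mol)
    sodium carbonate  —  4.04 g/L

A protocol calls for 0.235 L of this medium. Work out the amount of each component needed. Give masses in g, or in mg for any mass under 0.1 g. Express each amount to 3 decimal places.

thiamine hydrochloride 1.617 mg; folic acid 0.367 mg; magnesium sulfate heptahydrate 0.291 g; sodium carbonate 0.949 g

Scale factor relative to 1 L: 0.235.
thiamine hydrochloride: 20.4 µmol/L × 337.27 g/mol × 0.235 L ÷ 1000 = 1.617 mg
folic acid: 3.54 µmol/L × 441.4 g/mol × 0.235 L ÷ 1000 = 0.367 mg
magnesium sulfate heptahydrate: 5.03 mmol/L × 246.5 g/mol × 0.235 L ÷ 1000 = 0.291 g
sodium carbonate: 4.04 g/L × 0.235 L = 0.949 g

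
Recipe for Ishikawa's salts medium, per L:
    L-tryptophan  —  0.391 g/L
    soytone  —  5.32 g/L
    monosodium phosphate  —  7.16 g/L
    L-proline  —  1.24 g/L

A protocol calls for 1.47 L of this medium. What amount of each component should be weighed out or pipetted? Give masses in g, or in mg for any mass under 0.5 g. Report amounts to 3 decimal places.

Scale factor relative to 1 L: 1.47.
L-tryptophan: 0.391 g/L × 1.47 L = 0.575 g
soytone: 5.32 g/L × 1.47 L = 7.820 g
monosodium phosphate: 7.16 g/L × 1.47 L = 10.525 g
L-proline: 1.24 g/L × 1.47 L = 1.823 g

L-tryptophan 0.575 g; soytone 7.820 g; monosodium phosphate 10.525 g; L-proline 1.823 g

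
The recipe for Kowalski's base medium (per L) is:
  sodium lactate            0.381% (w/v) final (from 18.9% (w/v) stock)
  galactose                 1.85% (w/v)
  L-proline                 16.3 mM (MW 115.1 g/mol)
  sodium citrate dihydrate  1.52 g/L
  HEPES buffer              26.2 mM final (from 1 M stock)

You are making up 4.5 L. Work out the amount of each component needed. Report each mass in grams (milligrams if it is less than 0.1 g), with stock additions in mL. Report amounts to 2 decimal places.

Scale factor relative to 1 L: 4.5.
sodium lactate: V = C2·V2/C1 = 0.381% ÷ 18.9% × 4500 mL = 90.71 mL
galactose: 1.85% w/v = 18.5 g/L → 18.5 × 4.5 L = 83.25 g
L-proline: 16.3 mmol/L × 115.1 g/mol × 4.5 L ÷ 1000 = 8.44 g
sodium citrate dihydrate: 1.52 g/L × 4.5 L = 6.84 g
HEPES buffer: dilute stock: 26.2 mM × 4500 mL ÷ 1000 mM = 117.90 mL

sodium lactate 90.71 mL; galactose 83.25 g; L-proline 8.44 g; sodium citrate dihydrate 6.84 g; HEPES buffer 117.90 mL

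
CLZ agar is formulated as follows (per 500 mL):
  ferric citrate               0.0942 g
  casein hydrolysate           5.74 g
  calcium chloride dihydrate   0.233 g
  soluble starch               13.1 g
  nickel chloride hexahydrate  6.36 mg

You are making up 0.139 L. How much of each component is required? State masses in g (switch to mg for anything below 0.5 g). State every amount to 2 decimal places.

Scale factor = 139 mL / 500 mL = 0.278.
ferric citrate: 0.0942 g × (139 mL / 500 mL) = 0.0261876 g = 26.19 mg
casein hydrolysate: 5.74 g × (139 mL / 500 mL) = 1.60 g
calcium chloride dihydrate: 0.233 g × (139 mL / 500 mL) = 0.064774 g = 64.77 mg
soluble starch: 13.1 g × (139 mL / 500 mL) = 3.64 g
nickel chloride hexahydrate: 6.36 mg × (139 mL / 500 mL) = 1.77 mg

ferric citrate 26.19 mg; casein hydrolysate 1.60 g; calcium chloride dihydrate 64.77 mg; soluble starch 3.64 g; nickel chloride hexahydrate 1.77 mg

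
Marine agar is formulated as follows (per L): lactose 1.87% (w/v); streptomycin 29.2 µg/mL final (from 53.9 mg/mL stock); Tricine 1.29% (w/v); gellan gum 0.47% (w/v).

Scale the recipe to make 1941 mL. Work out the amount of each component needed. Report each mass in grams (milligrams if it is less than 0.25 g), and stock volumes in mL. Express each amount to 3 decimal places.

Scale factor relative to 1 L: 1.941.
lactose: 1.87 g per 100 mL × 1941 mL ÷ 100 = 36.297 g
streptomycin: V = C2·V2/C1 = 29.2 µg/mL × 1941 mL ÷ 53900 µg/mL = 1.052 mL
Tricine: 1.29% w/v = 12.9 g/L → 12.9 × 1.941 L = 25.039 g
gellan gum: 0.47 g per 100 mL × 1941 mL ÷ 100 = 9.123 g

lactose 36.297 g; streptomycin 1.052 mL; Tricine 25.039 g; gellan gum 9.123 g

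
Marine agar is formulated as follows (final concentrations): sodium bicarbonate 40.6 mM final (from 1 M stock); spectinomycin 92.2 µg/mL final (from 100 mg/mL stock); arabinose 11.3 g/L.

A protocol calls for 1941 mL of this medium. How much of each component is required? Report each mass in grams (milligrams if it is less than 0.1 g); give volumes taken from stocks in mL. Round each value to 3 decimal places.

sodium bicarbonate 78.805 mL; spectinomycin 1.790 mL; arabinose 21.933 g

Target volume = 1941 mL = 1.941 L.
sodium bicarbonate: V = C2·V2/C1 = 40.6 mM × 1941 mL ÷ 1000 mM = 78.805 mL
spectinomycin: V = C2·V2/C1 = 92.2 µg/mL × 1941 mL ÷ 100000 µg/mL = 1.790 mL
arabinose: 11.3 g/L × 1.941 L = 21.933 g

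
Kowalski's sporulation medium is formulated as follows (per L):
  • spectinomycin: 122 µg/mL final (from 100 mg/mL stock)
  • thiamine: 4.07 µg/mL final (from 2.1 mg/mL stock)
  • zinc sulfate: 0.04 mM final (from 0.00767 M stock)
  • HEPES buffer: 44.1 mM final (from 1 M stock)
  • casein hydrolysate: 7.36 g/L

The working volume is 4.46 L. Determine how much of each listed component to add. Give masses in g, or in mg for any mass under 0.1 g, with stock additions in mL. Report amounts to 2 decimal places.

spectinomycin 5.44 mL; thiamine 8.64 mL; zinc sulfate 23.26 mL; HEPES buffer 196.69 mL; casein hydrolysate 32.83 g

Scale factor relative to 1 L: 4.46.
spectinomycin: C1V1 = C2V2 → 122 µg/mL × 4460 mL ÷ 100000 µg/mL = 5.44 mL
thiamine: C1V1 = C2V2 → 4.07 µg/mL × 4460 mL ÷ 2100 µg/mL = 8.64 mL
zinc sulfate: dilute stock: 0.04 mM × 4460 mL ÷ 7.67 mM = 23.26 mL
HEPES buffer: dilute stock: 44.1 mM × 4460 mL ÷ 1000 mM = 196.69 mL
casein hydrolysate: 7.36 g/L × 4.46 L = 32.83 g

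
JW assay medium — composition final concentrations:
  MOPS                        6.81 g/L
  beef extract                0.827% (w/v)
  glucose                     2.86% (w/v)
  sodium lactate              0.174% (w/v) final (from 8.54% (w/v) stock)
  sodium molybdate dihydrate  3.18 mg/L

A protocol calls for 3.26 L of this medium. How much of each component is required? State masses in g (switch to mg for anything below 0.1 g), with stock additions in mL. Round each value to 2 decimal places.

MOPS 22.20 g; beef extract 26.96 g; glucose 93.24 g; sodium lactate 66.42 mL; sodium molybdate dihydrate 10.37 mg

Working volume: 3.26 L.
MOPS: 6.81 g/L × 3.26 L = 22.20 g
beef extract: 0.827% w/v = 8.27 g/L → 8.27 × 3.26 L = 26.96 g
glucose: 2.86 g per 100 mL × 3260 mL ÷ 100 = 93.24 g
sodium lactate: V = C2·V2/C1 = 0.174% ÷ 8.54% × 3260 mL = 66.42 mL
sodium molybdate dihydrate: 3.18 mg/L × 3.26 L = 10.37 mg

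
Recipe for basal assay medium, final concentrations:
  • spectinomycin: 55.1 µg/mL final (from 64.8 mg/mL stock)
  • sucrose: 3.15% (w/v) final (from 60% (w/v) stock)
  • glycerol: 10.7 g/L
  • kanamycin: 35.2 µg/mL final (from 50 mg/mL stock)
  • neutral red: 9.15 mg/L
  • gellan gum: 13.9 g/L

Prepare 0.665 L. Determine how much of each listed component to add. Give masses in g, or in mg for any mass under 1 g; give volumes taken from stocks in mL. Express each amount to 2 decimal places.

spectinomycin 0.57 mL; sucrose 34.91 mL; glycerol 7.12 g; kanamycin 0.47 mL; neutral red 6.08 mg; gellan gum 9.24 g

Scale factor relative to 1 L: 0.665.
spectinomycin: C1V1 = C2V2 → 55.1 µg/mL × 665 mL ÷ 64800 µg/mL = 0.57 mL
sucrose: C1V1 = C2V2 → 3.15% ÷ 60% × 665 mL = 34.91 mL
glycerol: 10.7 g/L × 0.665 L = 7.12 g
kanamycin: V = C2·V2/C1 = 35.2 µg/mL × 665 mL ÷ 50000 µg/mL = 0.47 mL
neutral red: 9.15 mg/L × 0.665 L = 6.08 mg
gellan gum: 13.9 g/L × 0.665 L = 9.24 g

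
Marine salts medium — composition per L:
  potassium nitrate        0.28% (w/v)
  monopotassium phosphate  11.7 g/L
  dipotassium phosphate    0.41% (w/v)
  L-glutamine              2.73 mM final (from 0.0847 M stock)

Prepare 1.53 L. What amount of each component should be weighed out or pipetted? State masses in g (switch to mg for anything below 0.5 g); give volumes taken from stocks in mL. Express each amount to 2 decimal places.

potassium nitrate 4.28 g; monopotassium phosphate 17.90 g; dipotassium phosphate 6.27 g; L-glutamine 49.31 mL

Scale factor relative to 1 L: 1.53.
potassium nitrate: 0.28 g per 100 mL × 1530 mL ÷ 100 = 4.28 g
monopotassium phosphate: 11.7 g/L × 1.53 L = 17.90 g
dipotassium phosphate: 0.41% w/v = 4.1 g/L → 4.1 × 1.53 L = 6.27 g
L-glutamine: dilute stock: 2.73 mM × 1530 mL ÷ 84.7 mM = 49.31 mL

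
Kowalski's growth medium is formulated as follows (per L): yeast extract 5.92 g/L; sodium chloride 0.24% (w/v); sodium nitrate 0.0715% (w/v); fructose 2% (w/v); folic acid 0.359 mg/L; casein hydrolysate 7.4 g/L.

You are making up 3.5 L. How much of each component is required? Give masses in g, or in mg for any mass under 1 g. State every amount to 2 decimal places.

Scale factor relative to 1 L: 3.5.
yeast extract: 5.92 g/L × 3.5 L = 20.72 g
sodium chloride: 0.24 g per 100 mL × 3500 mL ÷ 100 = 8.40 g
sodium nitrate: 0.0715 g per 100 mL × 3500 mL ÷ 100 = 2.50 g
fructose: 2% w/v = 20 g/L → 20 × 3.5 L = 70.00 g
folic acid: 0.359 mg/L × 3.5 L = 1.26 mg
casein hydrolysate: 7.4 g/L × 3.5 L = 25.90 g

yeast extract 20.72 g; sodium chloride 8.40 g; sodium nitrate 2.50 g; fructose 70.00 g; folic acid 1.26 mg; casein hydrolysate 25.90 g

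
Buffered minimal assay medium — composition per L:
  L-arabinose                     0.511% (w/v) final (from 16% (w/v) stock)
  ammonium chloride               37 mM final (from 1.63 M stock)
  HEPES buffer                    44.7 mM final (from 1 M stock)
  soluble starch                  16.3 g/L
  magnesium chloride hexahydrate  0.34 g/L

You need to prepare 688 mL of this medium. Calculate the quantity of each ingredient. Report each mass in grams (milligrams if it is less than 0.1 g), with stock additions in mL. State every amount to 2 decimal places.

L-arabinose 21.97 mL; ammonium chloride 15.62 mL; HEPES buffer 30.75 mL; soluble starch 11.21 g; magnesium chloride hexahydrate 0.23 g

Target volume = 688 mL = 0.688 L.
L-arabinose: C1V1 = C2V2 → 0.511% ÷ 16% × 688 mL = 21.97 mL
ammonium chloride: dilute stock: 37 mM × 688 mL ÷ 1630 mM = 15.62 mL
HEPES buffer: V = C2·V2/C1 = 44.7 mM × 688 mL ÷ 1000 mM = 30.75 mL
soluble starch: 16.3 g/L × 0.688 L = 11.21 g
magnesium chloride hexahydrate: 0.34 g/L × 0.688 L = 0.23 g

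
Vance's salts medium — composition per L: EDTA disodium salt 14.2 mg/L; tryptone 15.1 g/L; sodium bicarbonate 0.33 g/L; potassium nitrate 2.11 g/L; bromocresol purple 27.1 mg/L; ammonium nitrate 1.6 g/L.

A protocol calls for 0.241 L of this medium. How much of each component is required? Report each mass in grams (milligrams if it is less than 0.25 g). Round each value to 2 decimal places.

Working volume: 0.241 L.
EDTA disodium salt: 14.2 mg/L × 0.241 L = 3.42 mg
tryptone: 15.1 g/L × 0.241 L = 3.64 g
sodium bicarbonate: 0.33 g/L × 0.241 L = 0.07953 g = 79.53 mg
potassium nitrate: 2.11 g/L × 0.241 L = 0.51 g
bromocresol purple: 27.1 mg/L × 0.241 L = 6.53 mg
ammonium nitrate: 1.6 g/L × 0.241 L = 0.39 g

EDTA disodium salt 3.42 mg; tryptone 3.64 g; sodium bicarbonate 79.53 mg; potassium nitrate 0.51 g; bromocresol purple 6.53 mg; ammonium nitrate 0.39 g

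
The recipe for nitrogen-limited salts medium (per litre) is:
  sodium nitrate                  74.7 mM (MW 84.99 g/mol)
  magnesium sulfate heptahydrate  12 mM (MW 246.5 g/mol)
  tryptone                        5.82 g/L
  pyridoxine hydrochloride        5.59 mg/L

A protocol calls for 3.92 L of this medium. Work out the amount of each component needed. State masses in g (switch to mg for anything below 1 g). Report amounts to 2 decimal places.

Scale factor relative to 1 L: 3.92.
sodium nitrate: 74.7 mmol/L × 84.99 g/mol × 3.92 L ÷ 1000 = 24.89 g
magnesium sulfate heptahydrate: 12 mmol/L × 246.5 g/mol × 3.92 L ÷ 1000 = 11.60 g
tryptone: 5.82 g/L × 3.92 L = 22.81 g
pyridoxine hydrochloride: 5.59 mg/L × 3.92 L = 21.91 mg

sodium nitrate 24.89 g; magnesium sulfate heptahydrate 11.60 g; tryptone 22.81 g; pyridoxine hydrochloride 21.91 mg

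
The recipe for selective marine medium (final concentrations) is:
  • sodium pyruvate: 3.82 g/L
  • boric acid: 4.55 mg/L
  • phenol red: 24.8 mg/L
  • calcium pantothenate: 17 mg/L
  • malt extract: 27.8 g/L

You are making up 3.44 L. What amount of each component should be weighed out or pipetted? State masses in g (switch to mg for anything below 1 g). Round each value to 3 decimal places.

sodium pyruvate 13.141 g; boric acid 15.652 mg; phenol red 85.312 mg; calcium pantothenate 58.480 mg; malt extract 95.632 g

Working volume: 3.44 L.
sodium pyruvate: 3.82 g/L × 3.44 L = 13.141 g
boric acid: 4.55 mg/L × 3.44 L = 15.652 mg
phenol red: 24.8 mg/L × 3.44 L = 85.312 mg
calcium pantothenate: 17 mg/L × 3.44 L = 58.480 mg
malt extract: 27.8 g/L × 3.44 L = 95.632 g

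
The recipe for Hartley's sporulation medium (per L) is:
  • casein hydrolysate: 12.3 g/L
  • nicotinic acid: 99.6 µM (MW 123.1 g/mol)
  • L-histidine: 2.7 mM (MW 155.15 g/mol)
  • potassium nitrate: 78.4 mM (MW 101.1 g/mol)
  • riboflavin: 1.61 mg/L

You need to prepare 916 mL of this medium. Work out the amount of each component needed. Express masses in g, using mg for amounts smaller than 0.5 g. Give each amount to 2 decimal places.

casein hydrolysate 11.27 g; nicotinic acid 11.23 mg; L-histidine 383.72 mg; potassium nitrate 7.26 g; riboflavin 1.47 mg

Scale factor relative to 1 L: 0.916.
casein hydrolysate: 12.3 g/L × 0.916 L = 11.27 g
nicotinic acid: 99.6 µmol/L × 123.1 g/mol × 0.916 L ÷ 1000 = 11.23 mg
L-histidine: 2.7 mmol/L × 155.15 mg/mmol × 0.916 L = 383.72 mg
potassium nitrate: 78.4 mmol/L × 101.1 g/mol × 0.916 L ÷ 1000 = 7.26 g
riboflavin: 1.61 mg/L × 0.916 L = 1.47 mg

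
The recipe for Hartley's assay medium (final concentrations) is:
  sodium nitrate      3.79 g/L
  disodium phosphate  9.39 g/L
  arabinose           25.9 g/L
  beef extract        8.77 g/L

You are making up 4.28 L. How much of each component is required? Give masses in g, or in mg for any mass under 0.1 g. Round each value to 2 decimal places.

Working volume: 4.28 L.
sodium nitrate: 3.79 g/L × 4.28 L = 16.22 g
disodium phosphate: 9.39 g/L × 4.28 L = 40.19 g
arabinose: 25.9 g/L × 4.28 L = 110.85 g
beef extract: 8.77 g/L × 4.28 L = 37.54 g

sodium nitrate 16.22 g; disodium phosphate 40.19 g; arabinose 110.85 g; beef extract 37.54 g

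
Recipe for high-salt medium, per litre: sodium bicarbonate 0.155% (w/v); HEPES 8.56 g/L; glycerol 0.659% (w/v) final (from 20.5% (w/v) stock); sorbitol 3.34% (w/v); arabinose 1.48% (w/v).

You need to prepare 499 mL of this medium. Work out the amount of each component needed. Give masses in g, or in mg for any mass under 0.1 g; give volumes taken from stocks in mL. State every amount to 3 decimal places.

Target volume = 499 mL = 0.499 L.
sodium bicarbonate: 0.155% w/v = 1.55 g/L → 1.55 × 0.499 L = 0.773 g
HEPES: 8.56 g/L × 0.499 L = 4.271 g
glycerol: dilute stock: 0.659% ÷ 20.5% × 499 mL = 16.041 mL
sorbitol: 3.34% w/v = 33.4 g/L → 33.4 × 0.499 L = 16.667 g
arabinose: 1.48 g per 100 mL × 499 mL ÷ 100 = 7.385 g

sodium bicarbonate 0.773 g; HEPES 4.271 g; glycerol 16.041 mL; sorbitol 16.667 g; arabinose 7.385 g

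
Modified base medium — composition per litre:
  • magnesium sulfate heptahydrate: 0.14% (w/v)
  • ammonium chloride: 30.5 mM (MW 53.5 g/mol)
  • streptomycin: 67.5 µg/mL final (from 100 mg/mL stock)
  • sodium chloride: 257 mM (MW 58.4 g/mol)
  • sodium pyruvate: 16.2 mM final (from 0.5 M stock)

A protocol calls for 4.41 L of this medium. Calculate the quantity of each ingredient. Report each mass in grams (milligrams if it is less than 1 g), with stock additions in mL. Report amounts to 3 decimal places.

magnesium sulfate heptahydrate 6.174 g; ammonium chloride 7.196 g; streptomycin 2.977 mL; sodium chloride 66.189 g; sodium pyruvate 142.884 mL

Working volume: 4.41 L.
magnesium sulfate heptahydrate: 0.14% w/v = 1.4 g/L → 1.4 × 4.41 L = 6.174 g
ammonium chloride: 30.5 mmol/L × 53.5 g/mol × 4.41 L ÷ 1000 = 7.196 g
streptomycin: V = C2·V2/C1 = 67.5 µg/mL × 4410 mL ÷ 100000 µg/mL = 2.977 mL
sodium chloride: 257 mmol/L × 58.4 g/mol × 4.41 L ÷ 1000 = 66.189 g
sodium pyruvate: C1V1 = C2V2 → 16.2 mM × 4410 mL ÷ 500 mM = 142.884 mL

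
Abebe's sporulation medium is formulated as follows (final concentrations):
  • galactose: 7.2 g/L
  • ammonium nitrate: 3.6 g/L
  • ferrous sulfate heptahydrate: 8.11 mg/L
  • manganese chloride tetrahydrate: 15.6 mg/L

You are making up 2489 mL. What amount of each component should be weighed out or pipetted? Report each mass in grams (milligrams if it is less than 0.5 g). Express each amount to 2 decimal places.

galactose 17.92 g; ammonium nitrate 8.96 g; ferrous sulfate heptahydrate 20.19 mg; manganese chloride tetrahydrate 38.83 mg

Target volume = 2489 mL = 2.489 L.
galactose: 7.2 g/L × 2.489 L = 17.92 g
ammonium nitrate: 3.6 g/L × 2.489 L = 8.96 g
ferrous sulfate heptahydrate: 8.11 mg/L × 2.489 L = 20.19 mg
manganese chloride tetrahydrate: 15.6 mg/L × 2.489 L = 38.83 mg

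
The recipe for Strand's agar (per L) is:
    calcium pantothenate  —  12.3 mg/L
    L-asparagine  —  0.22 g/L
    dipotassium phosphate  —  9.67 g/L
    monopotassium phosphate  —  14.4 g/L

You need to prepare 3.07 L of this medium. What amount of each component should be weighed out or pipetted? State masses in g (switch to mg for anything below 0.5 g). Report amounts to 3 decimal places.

Scale factor relative to 1 L: 3.07.
calcium pantothenate: 12.3 mg/L × 3.07 L = 37.761 mg
L-asparagine: 0.22 g/L × 3.07 L = 0.675 g
dipotassium phosphate: 9.67 g/L × 3.07 L = 29.687 g
monopotassium phosphate: 14.4 g/L × 3.07 L = 44.208 g

calcium pantothenate 37.761 mg; L-asparagine 0.675 g; dipotassium phosphate 29.687 g; monopotassium phosphate 44.208 g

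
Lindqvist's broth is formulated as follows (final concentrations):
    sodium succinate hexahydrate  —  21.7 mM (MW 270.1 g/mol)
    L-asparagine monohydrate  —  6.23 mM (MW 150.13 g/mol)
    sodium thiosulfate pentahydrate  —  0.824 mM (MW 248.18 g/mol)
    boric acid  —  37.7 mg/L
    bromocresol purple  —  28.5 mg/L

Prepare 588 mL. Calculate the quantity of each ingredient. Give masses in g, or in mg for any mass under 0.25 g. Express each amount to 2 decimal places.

Working volume: 588 mL = 0.588 L.
sodium succinate hexahydrate: 21.7 mmol/L × 270.1 g/mol × 0.588 L ÷ 1000 = 3.45 g
L-asparagine monohydrate: 6.23 mmol/L × 150.13 g/mol × 0.588 L ÷ 1000 = 0.55 g
sodium thiosulfate pentahydrate: 0.824 mmol/L × 248.18 mg/mmol × 0.588 L = 120.25 mg
boric acid: 37.7 mg/L × 0.588 L = 22.17 mg
bromocresol purple: 28.5 mg/L × 0.588 L = 16.76 mg

sodium succinate hexahydrate 3.45 g; L-asparagine monohydrate 0.55 g; sodium thiosulfate pentahydrate 120.25 mg; boric acid 22.17 mg; bromocresol purple 16.76 mg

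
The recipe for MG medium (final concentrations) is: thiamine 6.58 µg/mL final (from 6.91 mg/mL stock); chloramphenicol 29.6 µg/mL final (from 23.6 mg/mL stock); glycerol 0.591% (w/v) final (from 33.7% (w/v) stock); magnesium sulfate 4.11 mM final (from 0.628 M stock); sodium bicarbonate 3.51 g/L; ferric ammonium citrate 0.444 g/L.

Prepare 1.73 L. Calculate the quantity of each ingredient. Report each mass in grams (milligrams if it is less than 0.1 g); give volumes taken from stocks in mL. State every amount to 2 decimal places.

Working volume: 1.73 L.
thiamine: dilute stock: 6.58 µg/mL × 1730 mL ÷ 6910 µg/mL = 1.65 mL
chloramphenicol: C1V1 = C2V2 → 29.6 µg/mL × 1730 mL ÷ 23600 µg/mL = 2.17 mL
glycerol: C1V1 = C2V2 → 0.591% ÷ 33.7% × 1730 mL = 30.34 mL
magnesium sulfate: dilute stock: 4.11 mM × 1730 mL ÷ 628 mM = 11.32 mL
sodium bicarbonate: 3.51 g/L × 1.73 L = 6.07 g
ferric ammonium citrate: 0.444 g/L × 1.73 L = 0.77 g

thiamine 1.65 mL; chloramphenicol 2.17 mL; glycerol 30.34 mL; magnesium sulfate 11.32 mL; sodium bicarbonate 6.07 g; ferric ammonium citrate 0.77 g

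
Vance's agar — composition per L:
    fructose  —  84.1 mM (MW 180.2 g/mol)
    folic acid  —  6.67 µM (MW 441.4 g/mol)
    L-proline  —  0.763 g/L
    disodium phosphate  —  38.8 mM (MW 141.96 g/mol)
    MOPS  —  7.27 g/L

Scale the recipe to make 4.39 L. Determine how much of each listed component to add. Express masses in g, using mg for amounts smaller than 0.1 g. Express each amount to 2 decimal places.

Scale factor relative to 1 L: 4.39.
fructose: 84.1 mmol/L × 180.2 g/mol × 4.39 L ÷ 1000 = 66.53 g
folic acid: 6.67 µmol/L × 441.4 g/mol × 4.39 L ÷ 1000 = 12.92 mg
L-proline: 0.763 g/L × 4.39 L = 3.35 g
disodium phosphate: 38.8 mmol/L × 141.96 g/mol × 4.39 L ÷ 1000 = 24.18 g
MOPS: 7.27 g/L × 4.39 L = 31.92 g

fructose 66.53 g; folic acid 12.92 mg; L-proline 3.35 g; disodium phosphate 24.18 g; MOPS 31.92 g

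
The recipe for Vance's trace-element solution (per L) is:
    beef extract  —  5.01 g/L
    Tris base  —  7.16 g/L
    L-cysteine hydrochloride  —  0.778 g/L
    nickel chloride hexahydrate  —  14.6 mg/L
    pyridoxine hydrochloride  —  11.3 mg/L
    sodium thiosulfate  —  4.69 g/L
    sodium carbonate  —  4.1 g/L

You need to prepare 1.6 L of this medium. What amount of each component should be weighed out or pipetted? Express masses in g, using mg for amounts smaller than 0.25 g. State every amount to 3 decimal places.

beef extract 8.016 g; Tris base 11.456 g; L-cysteine hydrochloride 1.245 g; nickel chloride hexahydrate 23.360 mg; pyridoxine hydrochloride 18.080 mg; sodium thiosulfate 7.504 g; sodium carbonate 6.560 g

Scale factor relative to 1 L: 1.6.
beef extract: 5.01 g/L × 1.6 L = 8.016 g
Tris base: 7.16 g/L × 1.6 L = 11.456 g
L-cysteine hydrochloride: 0.778 g/L × 1.6 L = 1.245 g
nickel chloride hexahydrate: 14.6 mg/L × 1.6 L = 23.360 mg
pyridoxine hydrochloride: 11.3 mg/L × 1.6 L = 18.080 mg
sodium thiosulfate: 4.69 g/L × 1.6 L = 7.504 g
sodium carbonate: 4.1 g/L × 1.6 L = 6.560 g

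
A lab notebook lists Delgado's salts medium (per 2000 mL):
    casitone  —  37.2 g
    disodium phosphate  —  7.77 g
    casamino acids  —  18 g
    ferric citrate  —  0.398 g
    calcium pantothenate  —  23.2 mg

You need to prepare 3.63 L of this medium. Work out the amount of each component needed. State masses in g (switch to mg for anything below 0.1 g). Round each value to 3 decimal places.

Scale factor = 3630 mL / 2000 mL = 1.815.
casitone: 37.2 g × (3630 mL / 2000 mL) = 67.518 g
disodium phosphate: 7.77 g × (3630 mL / 2000 mL) = 14.103 g
casamino acids: 18 g × (3630 mL / 2000 mL) = 32.670 g
ferric citrate: 0.398 g × (3630 mL / 2000 mL) = 0.722 g
calcium pantothenate: 23.2 mg × (3630 mL / 2000 mL) = 42.108 mg

casitone 67.518 g; disodium phosphate 14.103 g; casamino acids 32.670 g; ferric citrate 0.722 g; calcium pantothenate 42.108 mg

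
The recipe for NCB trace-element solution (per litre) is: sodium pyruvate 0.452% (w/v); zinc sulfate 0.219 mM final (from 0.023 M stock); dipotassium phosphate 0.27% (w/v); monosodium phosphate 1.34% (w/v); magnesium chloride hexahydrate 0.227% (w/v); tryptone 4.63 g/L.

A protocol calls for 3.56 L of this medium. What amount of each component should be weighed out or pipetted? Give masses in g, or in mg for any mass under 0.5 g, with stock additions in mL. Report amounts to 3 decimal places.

sodium pyruvate 16.091 g; zinc sulfate 33.897 mL; dipotassium phosphate 9.612 g; monosodium phosphate 47.704 g; magnesium chloride hexahydrate 8.081 g; tryptone 16.483 g

Scale factor relative to 1 L: 3.56.
sodium pyruvate: 0.452 g per 100 mL × 3560 mL ÷ 100 = 16.091 g
zinc sulfate: V = C2·V2/C1 = 0.219 mM × 3560 mL ÷ 23 mM = 33.897 mL
dipotassium phosphate: 0.27% w/v = 2.7 g/L → 2.7 × 3.56 L = 9.612 g
monosodium phosphate: 1.34 g per 100 mL × 3560 mL ÷ 100 = 47.704 g
magnesium chloride hexahydrate: 0.227 g per 100 mL × 3560 mL ÷ 100 = 8.081 g
tryptone: 4.63 g/L × 3.56 L = 16.483 g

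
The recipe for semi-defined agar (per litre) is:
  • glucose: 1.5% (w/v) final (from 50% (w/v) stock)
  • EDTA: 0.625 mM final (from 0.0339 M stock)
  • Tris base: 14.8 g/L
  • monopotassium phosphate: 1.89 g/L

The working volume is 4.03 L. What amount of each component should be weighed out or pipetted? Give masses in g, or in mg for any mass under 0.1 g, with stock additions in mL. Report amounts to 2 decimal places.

glucose 120.90 mL; EDTA 74.30 mL; Tris base 59.64 g; monopotassium phosphate 7.62 g

Scale factor relative to 1 L: 4.03.
glucose: dilute stock: 1.5% ÷ 50% × 4030 mL = 120.90 mL
EDTA: V = C2·V2/C1 = 0.625 mM × 4030 mL ÷ 33.9 mM = 74.30 mL
Tris base: 14.8 g/L × 4.03 L = 59.64 g
monopotassium phosphate: 1.89 g/L × 4.03 L = 7.62 g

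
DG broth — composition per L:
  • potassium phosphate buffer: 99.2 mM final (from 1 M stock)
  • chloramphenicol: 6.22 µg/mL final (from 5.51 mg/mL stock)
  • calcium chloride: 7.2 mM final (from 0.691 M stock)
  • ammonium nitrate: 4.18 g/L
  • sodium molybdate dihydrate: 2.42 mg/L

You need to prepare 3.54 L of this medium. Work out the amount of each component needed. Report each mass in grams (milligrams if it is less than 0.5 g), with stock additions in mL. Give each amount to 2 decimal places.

potassium phosphate buffer 351.17 mL; chloramphenicol 4.00 mL; calcium chloride 36.89 mL; ammonium nitrate 14.80 g; sodium molybdate dihydrate 8.57 mg

Scale factor relative to 1 L: 3.54.
potassium phosphate buffer: V = C2·V2/C1 = 99.2 mM × 3540 mL ÷ 1000 mM = 351.17 mL
chloramphenicol: C1V1 = C2V2 → 6.22 µg/mL × 3540 mL ÷ 5510 µg/mL = 4.00 mL
calcium chloride: C1V1 = C2V2 → 7.2 mM × 3540 mL ÷ 691 mM = 36.89 mL
ammonium nitrate: 4.18 g/L × 3.54 L = 14.80 g
sodium molybdate dihydrate: 2.42 mg/L × 3.54 L = 8.57 mg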